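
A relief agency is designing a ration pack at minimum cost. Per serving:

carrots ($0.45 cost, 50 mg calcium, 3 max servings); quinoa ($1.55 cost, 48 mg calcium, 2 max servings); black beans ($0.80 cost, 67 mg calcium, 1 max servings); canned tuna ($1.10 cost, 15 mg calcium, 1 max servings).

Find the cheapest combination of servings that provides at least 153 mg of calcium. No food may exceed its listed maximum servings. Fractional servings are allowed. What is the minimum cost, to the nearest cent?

Cost per mg of calcium: carrots $0.0090, black beans $0.0119, quinoa $0.0323, canned tuna $0.0733.
Take 3 servings of carrots: +150.0 mg calcium for $1.35 (total $1.35, still need 3.0 mg).
Take 0.04478 servings of black beans: +3.0 mg calcium for $0.04 (total $1.39, still need 0.0 mg).
Greedy by cheapest-per-mg is optimal for a single linear constraint, so the minimum cost is $1.39.

$1.39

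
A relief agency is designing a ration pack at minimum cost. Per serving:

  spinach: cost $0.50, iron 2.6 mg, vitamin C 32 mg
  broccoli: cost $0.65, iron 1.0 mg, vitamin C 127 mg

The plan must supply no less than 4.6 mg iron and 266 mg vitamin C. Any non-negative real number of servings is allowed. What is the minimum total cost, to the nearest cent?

$1.72

Check every corner: each single food scaled to meet both minima, and each pair solved so both constraints bind.
spinach only: max(4.6/2.6, 266/32) = 8.312 servings → $4.16.
broccoli only: max(4.6/1.0, 266/127) = 4.6 servings → $2.99.
spinach + broccoli with both tight: 1.067 servings and 1.826 servings → $1.72.
Cheapest feasible corner: $1.72.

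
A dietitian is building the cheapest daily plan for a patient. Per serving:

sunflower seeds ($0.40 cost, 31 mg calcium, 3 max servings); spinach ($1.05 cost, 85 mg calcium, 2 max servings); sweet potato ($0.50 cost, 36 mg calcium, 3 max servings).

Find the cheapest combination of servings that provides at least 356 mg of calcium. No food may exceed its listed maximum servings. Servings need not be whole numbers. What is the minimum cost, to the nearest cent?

$4.59

Cost per mg of calcium: spinach $0.0124, sunflower seeds $0.0129, sweet potato $0.0139.
Take 2 servings of spinach: +170.0 mg calcium for $2.10 (total $2.10, still need 186.0 mg).
Take 3 servings of sunflower seeds: +93.0 mg calcium for $1.20 (total $3.30, still need 93.0 mg).
Take 2.583 servings of sweet potato: +93.0 mg calcium for $1.29 (total $4.59, still need 0.0 mg).
Filling from the cheapest source first is optimal under one linear minimum: $4.59.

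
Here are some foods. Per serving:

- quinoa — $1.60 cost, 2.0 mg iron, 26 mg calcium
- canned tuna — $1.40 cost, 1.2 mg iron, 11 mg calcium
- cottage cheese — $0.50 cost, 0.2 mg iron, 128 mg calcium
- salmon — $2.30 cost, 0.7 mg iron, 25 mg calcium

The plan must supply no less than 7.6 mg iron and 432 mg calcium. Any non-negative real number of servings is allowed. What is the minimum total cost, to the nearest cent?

At the optimum either one food covers both requirements or two foods hit both targets exactly; no other combination can be cheaper.
quinoa only: max(7.6/2.0, 432/26) = 16.62 servings → $26.58.
canned tuna only: max(7.6/1.2, 432/11) = 39.27 servings → $54.98.
cottage cheese only: max(7.6/0.2, 432/128) = 38 servings → $19.00.
salmon only: max(7.6/0.7, 432/25) = 17.28 servings → $39.74.
quinoa + canned tuna: intersection lies outside the first quadrant.
quinoa + cottage cheese with both tight: 3.534 servings and 2.657 servings → $6.98.
quinoa + salmon with both targets exact would need a negative amount; discard.
canned tuna + cottage cheese with both tight: 5.855 servings and 2.872 servings → $9.63.
canned tuna + salmon: the both-tight solution has a negative serving — not a feasible corner.
cottage cheese + salmon with both tight: 1.329 servings and 10.48 servings → $24.76.
So the least-cost plan costs $6.98.

$6.98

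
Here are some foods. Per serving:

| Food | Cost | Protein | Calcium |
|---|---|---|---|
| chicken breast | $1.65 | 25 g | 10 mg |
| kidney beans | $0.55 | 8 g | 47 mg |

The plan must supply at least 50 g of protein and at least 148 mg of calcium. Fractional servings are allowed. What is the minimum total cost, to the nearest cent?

Check every corner: each single food scaled to meet both minima, and each pair solved so both constraints bind.
chicken breast only: max(50/25, 148/10) = 14.8 servings → $24.42.
kidney beans only: max(50/8, 148/47) = 6.25 servings → $3.44.
chicken breast + kidney beans with both tight: 1.065 servings and 2.922 servings → $3.36.
So the least-cost plan costs $3.36.

$3.36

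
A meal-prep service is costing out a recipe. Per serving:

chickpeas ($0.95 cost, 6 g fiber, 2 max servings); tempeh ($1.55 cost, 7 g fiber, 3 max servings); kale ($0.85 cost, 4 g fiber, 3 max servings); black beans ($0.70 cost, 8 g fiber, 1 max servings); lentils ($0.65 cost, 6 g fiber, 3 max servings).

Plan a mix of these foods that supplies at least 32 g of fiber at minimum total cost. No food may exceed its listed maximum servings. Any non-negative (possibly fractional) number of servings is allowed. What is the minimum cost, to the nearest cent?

$3.60

Cost per g of fiber: black beans $0.0875, lentils $0.1083, chickpeas $0.1583, kale $0.2125, tempeh $0.2214.
Take 1 serving of black beans: +8.0 g fiber for $0.70 (total $0.70, still need 24.0 g).
Take 3 servings of lentils: +18.0 g fiber for $1.95 (total $2.65, still need 6.0 g).
Take 1 serving of chickpeas: +6.0 g fiber for $0.95 (total $3.60, still need 0.0 g).
Filling from the cheapest source first is optimal under one linear minimum: $3.60.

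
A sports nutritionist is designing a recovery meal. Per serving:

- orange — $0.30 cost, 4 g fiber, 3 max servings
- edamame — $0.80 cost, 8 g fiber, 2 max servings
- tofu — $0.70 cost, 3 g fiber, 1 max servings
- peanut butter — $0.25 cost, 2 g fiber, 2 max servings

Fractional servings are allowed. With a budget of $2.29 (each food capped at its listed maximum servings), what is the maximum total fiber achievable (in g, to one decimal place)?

25.9 g

Fiber per dollar: orange 13.33, edamame 10, peanut butter 8, tofu 4.286.
Take 3 servings of orange: spends $0.90, +12.0 g fiber (running total 12.0 g).
Take 1.738 servings of edamame: spends $1.39, +13.9 g fiber (running total 25.9 g).
Filling greedily by fiber-per-dollar is optimal for one linear limit, giving 25.9 g.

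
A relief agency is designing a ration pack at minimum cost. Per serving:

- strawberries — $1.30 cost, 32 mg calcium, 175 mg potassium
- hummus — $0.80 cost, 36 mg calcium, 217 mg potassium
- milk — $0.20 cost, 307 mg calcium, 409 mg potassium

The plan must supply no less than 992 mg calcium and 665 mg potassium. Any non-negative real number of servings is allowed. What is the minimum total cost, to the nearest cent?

For a min-cost LP with two ≥-constraints, a basic feasible solution has at most two positive variables.
strawberries only: max(992/32, 665/175) = 31 servings → $40.30.
hummus only: max(992/36, 665/217) = 27.56 servings → $22.04.
milk only: max(992/307, 665/409) = 3.231 servings → $0.65.
strawberries + hummus: the both-tight solution has a negative serving — not a feasible corner.
strawberries + milk with both targets exact would need a negative amount; discard.
hummus + milk: the both-tight solution has a negative serving — not a feasible corner.
Cheapest feasible corner: $0.65.

$0.65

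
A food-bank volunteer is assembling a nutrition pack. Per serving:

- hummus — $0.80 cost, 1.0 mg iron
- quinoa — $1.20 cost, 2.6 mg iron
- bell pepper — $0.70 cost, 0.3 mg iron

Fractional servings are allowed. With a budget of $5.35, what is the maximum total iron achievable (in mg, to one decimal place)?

11.6 mg

Iron per dollar: quinoa 2.167, hummus 1.25, bell pepper 0.4286.
With no serving limits, spend the whole cost allowance on quinoa: $5.35 / $1.20 × 2.6 mg = 11.6 mg.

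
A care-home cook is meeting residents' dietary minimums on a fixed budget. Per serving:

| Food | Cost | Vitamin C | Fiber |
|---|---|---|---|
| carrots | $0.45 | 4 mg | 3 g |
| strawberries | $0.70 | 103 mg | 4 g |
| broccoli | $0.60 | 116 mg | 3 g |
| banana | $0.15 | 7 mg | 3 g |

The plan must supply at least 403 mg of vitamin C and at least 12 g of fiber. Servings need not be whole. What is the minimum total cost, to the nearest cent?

$2.15

At the optimum either one food covers both requirements or two foods hit both targets exactly; no other combination can be cheaper.
carrots only: max(403/4, 12/3) = 100.8 servings → $45.34.
strawberries only: max(403/103, 12/4) = 3.913 servings → $2.74.
broccoli only: max(403/116, 12/3) = 4 servings → $2.40.
banana only: max(403/7, 12/3) = 57.57 servings → $8.64.
carrots + strawberries with both targets exact would need a negative amount; discard.
carrots + broccoli with both tight: 0.5446 servings and 3.455 servings → $2.32.
carrots + banana: the both-tight solution has a negative serving — not a feasible corner.
strawberries + broccoli with both tight: 1.181 servings and 2.426 servings → $2.28.
strawberries + banana: the both-tight solution has a negative serving — not a feasible corner.
broccoli + banana with both tight: 3.44 servings and 0.5596 servings → $2.15.
The minimum over all feasible corners is $2.15.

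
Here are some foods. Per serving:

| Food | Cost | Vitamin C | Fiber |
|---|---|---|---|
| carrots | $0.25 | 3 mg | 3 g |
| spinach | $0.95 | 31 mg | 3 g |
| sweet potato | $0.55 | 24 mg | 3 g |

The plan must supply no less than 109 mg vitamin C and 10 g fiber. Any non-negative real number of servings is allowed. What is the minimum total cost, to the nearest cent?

$2.50

For a min-cost LP with two ≥-constraints, a basic feasible solution has at most two positive variables.
carrots only: max(109/3, 10/3) = 36.33 servings → $9.08.
spinach only: max(109/31, 10/3) = 3.516 servings → $3.34.
sweet potato only: max(109/24, 10/3) = 4.542 servings → $2.50.
carrots + spinach with both targets exact would need a negative amount; discard.
carrots + sweet potato: the both-tight solution has a negative serving — not a feasible corner.
spinach + sweet potato: the both-tight solution has a negative serving — not a feasible corner.
So the least-cost plan costs $2.50.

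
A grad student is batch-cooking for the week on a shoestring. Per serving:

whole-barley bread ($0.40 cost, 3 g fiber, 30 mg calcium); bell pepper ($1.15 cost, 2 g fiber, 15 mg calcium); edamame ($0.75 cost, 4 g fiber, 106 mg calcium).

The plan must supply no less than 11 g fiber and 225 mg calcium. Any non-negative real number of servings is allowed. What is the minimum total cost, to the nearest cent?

$1.84

Compare the cost at each extreme point of the feasible region.
whole-barley bread only: max(11/3, 225/30) = 7.5 servings → $3.00.
bell pepper only: max(11/2, 225/15) = 15 servings → $17.25.
edamame only: max(11/4, 225/106) = 2.75 servings → $2.06.
whole-barley bread + bell pepper: the both-tight solution has a negative serving — not a feasible corner.
whole-barley bread + edamame with both tight: 1.343 servings and 1.742 servings → $1.84.
bell pepper + edamame with both tight: 1.75 servings and 1.875 servings → $3.42.
The minimum over all feasible corners is $1.84.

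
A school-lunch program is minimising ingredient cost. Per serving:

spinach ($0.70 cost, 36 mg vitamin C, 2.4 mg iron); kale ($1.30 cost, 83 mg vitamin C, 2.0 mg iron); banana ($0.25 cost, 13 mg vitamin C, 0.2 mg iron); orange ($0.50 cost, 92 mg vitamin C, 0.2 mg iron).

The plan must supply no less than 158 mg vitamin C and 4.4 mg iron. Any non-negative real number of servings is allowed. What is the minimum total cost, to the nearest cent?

$1.74

The cheapest plan sits at a corner of the feasible region — with two constraints it uses at most two foods.
spinach only: max(158/36, 4.4/2.4) = 4.389 servings → $3.07.
kale only: max(158/83, 4.4/2.0) = 2.2 servings → $2.86.
banana only: max(158/13, 4.4/0.2) = 22 servings → $5.50.
orange only: max(158/92, 4.4/0.2) = 22 servings → $11.00.
spinach + kale with both tight: 0.3868 servings and 1.736 servings → $2.53.
spinach + banana with both tight: 1.067 servings and 9.2 servings → $3.05.
spinach + orange with both tight: 1.747 servings and 1.034 servings → $1.74.
kale + banana: the both-tight solution has a negative serving — not a feasible corner.
kale + orange: the both-tight solution has a negative serving — not a feasible corner.
banana + orange: the both-tight solution has a negative serving — not a feasible corner.
So the least-cost plan costs $1.74.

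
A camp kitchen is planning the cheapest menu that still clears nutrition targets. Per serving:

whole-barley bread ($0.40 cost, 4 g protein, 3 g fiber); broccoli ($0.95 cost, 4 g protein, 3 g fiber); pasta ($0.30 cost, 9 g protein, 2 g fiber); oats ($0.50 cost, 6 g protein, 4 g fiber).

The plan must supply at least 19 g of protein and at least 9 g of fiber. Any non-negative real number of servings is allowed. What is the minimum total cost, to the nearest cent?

At the optimum either one food covers both requirements or two foods hit both targets exactly; no other combination can be cheaper.
whole-barley bread only: max(19/4, 9/3) = 4.75 servings → $1.90.
broccoli only: max(19/4, 9/3) = 4.75 servings → $4.51.
pasta only: max(19/9, 9/2) = 4.5 servings → $1.35.
oats only: max(19/6, 9/4) = 3.167 servings → $1.58.
whole-barley bread + broccoli (both tight): parallel constraints — no distinct corner.
whole-barley bread + pasta with both tight: 2.263 servings and 1.105 servings → $1.24.
whole-barley bread + oats: the both-tight solution has a negative serving — not a feasible corner.
broccoli + pasta with both tight: 2.263 servings and 1.105 servings → $2.48.
broccoli + oats: the both-tight solution has a negative serving — not a feasible corner.
pasta + oats with both tight: 0.9167 servings and 1.792 servings → $1.17.
So the least-cost plan costs $1.17.

$1.17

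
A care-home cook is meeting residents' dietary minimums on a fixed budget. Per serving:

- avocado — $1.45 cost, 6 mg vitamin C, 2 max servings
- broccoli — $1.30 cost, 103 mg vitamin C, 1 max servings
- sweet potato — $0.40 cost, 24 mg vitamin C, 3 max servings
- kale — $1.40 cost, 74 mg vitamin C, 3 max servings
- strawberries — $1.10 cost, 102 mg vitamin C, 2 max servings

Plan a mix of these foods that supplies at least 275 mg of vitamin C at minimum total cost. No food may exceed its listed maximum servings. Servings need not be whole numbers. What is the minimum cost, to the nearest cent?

$3.10

Cost per mg of vitamin C: strawberries $0.0108, broccoli $0.0126, sweet potato $0.0167, kale $0.0189, avocado $0.2417.
Take 2 servings of strawberries: +204.0 mg vitamin C for $2.20 (total $2.20, still need 71.0 mg).
Take 0.6893 servings of broccoli: +71.0 mg vitamin C for $0.90 (total $3.10, still need 0.0 mg).
Greedy by cheapest-per-mg is optimal for a single linear constraint, so the minimum cost is $3.10.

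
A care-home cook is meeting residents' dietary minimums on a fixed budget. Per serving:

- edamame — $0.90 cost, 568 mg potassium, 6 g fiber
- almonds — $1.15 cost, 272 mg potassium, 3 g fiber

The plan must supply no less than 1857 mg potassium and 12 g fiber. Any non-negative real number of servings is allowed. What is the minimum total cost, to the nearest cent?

$2.94

Minimising a linear cost over {potassium ≥ 1857, fiber ≥ 12, servings ≥ 0} — the optimum is at a vertex, using one or two foods.
edamame only: max(1857/568, 12/6) = 3.269 servings → $2.94.
almonds only: max(1857/272, 12/3) = 6.827 servings → $7.85.
edamame + almonds with both targets exact would need a negative amount; discard.
Cheapest feasible corner: $2.94.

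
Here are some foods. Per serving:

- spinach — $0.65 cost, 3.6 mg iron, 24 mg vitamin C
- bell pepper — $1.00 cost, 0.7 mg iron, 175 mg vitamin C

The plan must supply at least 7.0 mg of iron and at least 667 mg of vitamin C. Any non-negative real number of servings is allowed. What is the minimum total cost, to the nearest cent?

An LP optimum is at a vertex; with two nutrient constraints at most two foods are used. Check each candidate.
spinach only: max(7.0/3.6, 667/24) = 27.79 servings → $18.06.
bell pepper only: max(7.0/0.7, 667/175) = 10 servings → $10.00.
spinach + bell pepper with both tight: 1.236 servings and 3.642 servings → $4.45.
The minimum over all feasible corners is $4.45.

$4.45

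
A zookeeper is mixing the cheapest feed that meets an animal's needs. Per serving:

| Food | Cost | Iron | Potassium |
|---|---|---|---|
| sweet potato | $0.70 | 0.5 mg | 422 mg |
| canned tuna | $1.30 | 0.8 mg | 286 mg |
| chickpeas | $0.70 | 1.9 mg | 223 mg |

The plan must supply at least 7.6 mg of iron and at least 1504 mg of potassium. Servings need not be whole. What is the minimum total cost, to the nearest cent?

With two linear requirements the optimum uses one or two foods; enumerate the corners.
sweet potato only: max(7.6/0.5, 1504/422) = 15.2 servings → $10.64.
canned tuna only: max(7.6/0.8, 1504/286) = 9.5 servings → $12.35.
chickpeas only: max(7.6/1.9, 1504/223) = 6.744 servings → $4.72.
sweet potato + canned tuna with both targets exact would need a negative amount; discard.
sweet potato + chickpeas with both tight: 1.684 servings and 3.557 servings → $3.67.
canned tuna + chickpeas with both tight: 3.186 servings and 2.659 servings → $6.00.
So the least-cost plan costs $3.67.

$3.67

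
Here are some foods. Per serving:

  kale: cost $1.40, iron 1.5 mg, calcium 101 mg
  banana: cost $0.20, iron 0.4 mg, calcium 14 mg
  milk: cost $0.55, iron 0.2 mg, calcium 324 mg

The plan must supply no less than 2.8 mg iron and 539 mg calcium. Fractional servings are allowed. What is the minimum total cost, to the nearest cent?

$2.03

kale only: max(2.8/1.5, 539/101) = 5.337 servings → $7.47.
banana only: max(2.8/0.4, 539/14) = 38.5 servings → $7.70.
milk only: max(2.8/0.2, 539/324) = 14 servings → $7.70.
kale + banana: intersection lies outside the first quadrant.
kale + milk with both tight: 1.716 servings and 1.129 servings → $3.02.
banana + milk with both tight: 6.304 servings and 1.391 servings → $2.03.
So the least-cost plan costs $2.03.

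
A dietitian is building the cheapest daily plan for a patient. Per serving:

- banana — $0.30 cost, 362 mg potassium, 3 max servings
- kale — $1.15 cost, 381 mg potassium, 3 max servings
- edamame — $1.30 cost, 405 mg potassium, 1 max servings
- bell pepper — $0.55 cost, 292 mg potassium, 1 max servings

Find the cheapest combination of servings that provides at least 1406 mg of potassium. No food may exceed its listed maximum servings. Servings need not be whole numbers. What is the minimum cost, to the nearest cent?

Cost per mg of potassium: banana $0.0008, bell pepper $0.0019, kale $0.0030, edamame $0.0032.
Take 3 servings of banana: +1086.0 mg potassium for $0.90 (total $0.90, still need 320.0 mg).
Take 1 serving of bell pepper: +292.0 mg potassium for $0.55 (total $1.45, still need 28.0 mg).
Take 0.07349 servings of kale: +28.0 mg potassium for $0.08 (total $1.53, still need 0.0 mg).
Filling from the cheapest source first is optimal under one linear minimum: $1.53.

$1.53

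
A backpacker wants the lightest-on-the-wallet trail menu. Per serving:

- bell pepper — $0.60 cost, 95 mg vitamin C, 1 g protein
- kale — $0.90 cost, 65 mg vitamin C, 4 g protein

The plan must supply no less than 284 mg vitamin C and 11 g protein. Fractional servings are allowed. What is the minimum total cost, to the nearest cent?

$2.98

Minimising a linear cost over {vitamin C ≥ 284, protein ≥ 11, servings ≥ 0} — the optimum is at a vertex, using one or two foods.
bell pepper only: max(284/95, 11/1) = 11 servings → $6.60.
kale only: max(284/65, 11/4) = 4.369 servings → $3.93.
bell pepper + kale with both tight: 1.337 servings and 2.416 servings → $2.98.
Cheapest feasible corner: $2.98.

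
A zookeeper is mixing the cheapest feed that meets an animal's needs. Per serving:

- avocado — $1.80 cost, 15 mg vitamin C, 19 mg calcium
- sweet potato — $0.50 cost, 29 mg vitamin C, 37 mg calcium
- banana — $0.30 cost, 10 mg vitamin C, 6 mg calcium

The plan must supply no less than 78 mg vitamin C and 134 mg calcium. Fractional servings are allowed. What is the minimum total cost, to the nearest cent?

Compare the cost at each extreme point of the feasible region.
avocado only: max(78/15, 134/19) = 7.053 servings → $12.69.
sweet potato only: max(78/29, 134/37) = 3.622 servings → $1.81.
banana only: max(78/10, 134/6) = 22.33 servings → $6.70.
avocado + sweet potato with both targets exact would need a negative amount; discard.
avocado + banana: the both-tight solution has a negative serving — not a feasible corner.
sweet potato + banana: intersection lies outside the first quadrant.
Cheapest feasible corner: $1.81.

$1.81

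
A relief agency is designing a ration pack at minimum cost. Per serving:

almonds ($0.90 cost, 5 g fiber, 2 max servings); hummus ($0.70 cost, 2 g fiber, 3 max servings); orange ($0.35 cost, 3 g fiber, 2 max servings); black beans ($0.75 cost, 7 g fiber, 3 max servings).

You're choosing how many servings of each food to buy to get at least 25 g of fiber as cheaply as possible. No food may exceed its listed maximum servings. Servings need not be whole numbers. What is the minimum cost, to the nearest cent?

Cost per g of fiber: black beans $0.1071, orange $0.1167, almonds $0.1800, hummus $0.3500.
Take 3 servings of black beans: +21.0 g fiber for $2.25 (total $2.25, still need 4.0 g).
Take 1.333 servings of orange: +4.0 g fiber for $0.47 (total $2.72, still need 0.0 g).
Greedy by cheapest-per-g is optimal for a single linear constraint, so the minimum cost is $2.72.

$2.72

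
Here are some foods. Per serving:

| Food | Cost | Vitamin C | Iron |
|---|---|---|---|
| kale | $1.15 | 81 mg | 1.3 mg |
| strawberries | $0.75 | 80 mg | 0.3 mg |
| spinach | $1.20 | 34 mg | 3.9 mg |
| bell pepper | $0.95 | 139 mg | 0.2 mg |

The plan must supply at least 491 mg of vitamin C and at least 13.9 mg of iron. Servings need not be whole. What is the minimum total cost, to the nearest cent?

For a min-cost LP with two ≥-constraints, a basic feasible solution has at most two positive variables.
kale only: max(491/81, 13.9/1.3) = 10.69 servings → $12.30.
strawberries only: max(491/80, 13.9/0.3) = 46.33 servings → $34.75.
spinach only: max(491/34, 13.9/3.9) = 14.44 servings → $17.33.
bell pepper only: max(491/139, 13.9/0.2) = 69.5 servings → $66.03.
kale + strawberries: intersection lies outside the first quadrant.
kale + spinach with both tight: 5.308 servings and 1.795 servings → $8.26.
kale + bell pepper: intersection lies outside the first quadrant.
strawberries + spinach with both tight: 4.779 servings and 3.196 servings → $7.42.
strawberries + bell pepper: intersection lies outside the first quadrant.
spinach + bell pepper with both tight: 3.426 servings and 2.694 servings → $6.67.
The minimum over all feasible corners is $6.67.

$6.67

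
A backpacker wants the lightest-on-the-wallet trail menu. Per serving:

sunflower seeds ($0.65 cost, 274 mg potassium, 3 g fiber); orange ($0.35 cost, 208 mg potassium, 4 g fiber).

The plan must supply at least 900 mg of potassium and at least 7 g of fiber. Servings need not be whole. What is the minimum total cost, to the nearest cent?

At the optimum either one food covers both requirements or two foods hit both targets exactly; no other combination can be cheaper.
sunflower seeds only: max(900/274, 7/3) = 3.285 servings → $2.14.
orange only: max(900/208, 7/4) = 4.327 servings → $1.51.
sunflower seeds + orange with both targets exact would need a negative amount; discard.
Cheapest feasible corner: $1.51.

$1.51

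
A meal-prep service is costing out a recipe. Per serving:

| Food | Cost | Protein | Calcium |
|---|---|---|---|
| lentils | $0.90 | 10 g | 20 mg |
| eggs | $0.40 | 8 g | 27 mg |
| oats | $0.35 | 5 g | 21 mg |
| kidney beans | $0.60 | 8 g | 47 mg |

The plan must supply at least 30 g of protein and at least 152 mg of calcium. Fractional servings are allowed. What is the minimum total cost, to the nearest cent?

The cheapest plan sits at a corner of the feasible region — with two constraints it uses at most two foods.
lentils only: max(30/10, 152/20) = 7.6 servings → $6.84.
eggs only: max(30/8, 152/27) = 5.63 servings → $2.25.
oats only: max(30/5, 152/21) = 7.238 servings → $2.53.
kidney beans only: max(30/8, 152/47) = 3.75 servings → $2.25.
lentils + eggs: the both-tight solution has a negative serving — not a feasible corner.
lentils + oats: the both-tight solution has a negative serving — not a feasible corner.
lentils + kidney beans with both tight: 0.6258 servings and 2.968 servings → $2.34.
eggs + oats: the both-tight solution has a negative serving — not a feasible corner.
eggs + kidney beans with both tight: 1.212 servings and 2.538 servings → $2.01.
oats + kidney beans with both tight: 2.896 servings and 1.94 servings → $2.18.
So the least-cost plan costs $2.01.

$2.01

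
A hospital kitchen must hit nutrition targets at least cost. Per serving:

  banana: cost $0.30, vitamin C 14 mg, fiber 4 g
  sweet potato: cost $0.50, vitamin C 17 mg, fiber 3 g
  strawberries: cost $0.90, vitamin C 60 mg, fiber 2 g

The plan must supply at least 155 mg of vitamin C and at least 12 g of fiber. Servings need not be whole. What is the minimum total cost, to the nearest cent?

$2.50

For a min-cost LP with two ≥-constraints, a basic feasible solution has at most two positive variables.
banana only: max(155/14, 12/4) = 11.07 servings → $3.32.
sweet potato only: max(155/17, 12/3) = 9.118 servings → $4.56.
strawberries only: max(155/60, 12/2) = 6 servings → $5.40.
banana + sweet potato with both targets exact would need a negative amount; discard.
banana + strawberries with both tight: 1.934 servings and 2.132 servings → $2.50.
sweet potato + strawberries with both tight: 2.808 servings and 1.788 servings → $3.01.
The minimum over all feasible corners is $2.50.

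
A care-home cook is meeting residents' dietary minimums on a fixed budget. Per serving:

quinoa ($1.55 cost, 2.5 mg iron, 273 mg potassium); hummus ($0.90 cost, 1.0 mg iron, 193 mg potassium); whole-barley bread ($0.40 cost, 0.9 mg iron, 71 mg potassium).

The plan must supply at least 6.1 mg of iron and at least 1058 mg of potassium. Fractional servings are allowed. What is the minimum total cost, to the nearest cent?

$5.01

At the optimum either one food covers both requirements or two foods hit both targets exactly; no other combination can be cheaper.
quinoa only: max(6.1/2.5, 1058/273) = 3.875 servings → $6.01.
hummus only: max(6.1/1.0, 1058/193) = 6.1 servings → $5.49.
whole-barley bread only: max(6.1/0.9, 1058/71) = 14.9 servings → $5.96.
quinoa + hummus with both tight: 0.5695 servings and 4.676 servings → $5.09.
quinoa + whole-barley bread: intersection lies outside the first quadrant.
hummus + whole-barley bread with both tight: 5.055 servings and 1.162 servings → $5.01.
So the least-cost plan costs $5.01.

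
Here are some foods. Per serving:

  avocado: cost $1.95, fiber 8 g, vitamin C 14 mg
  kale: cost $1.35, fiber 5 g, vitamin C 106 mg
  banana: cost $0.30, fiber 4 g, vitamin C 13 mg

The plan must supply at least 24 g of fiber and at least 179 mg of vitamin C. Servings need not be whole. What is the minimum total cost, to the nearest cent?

Two binding constraints pin down two serving amounts, so the optimal mix uses at most two foods. The candidates are each food alone (scaled to the tighter of fiber/vitamin C) and each pair with both constraints tight.
avocado only: max(24/8, 179/14) = 12.79 servings → $24.93.
kale only: max(24/5, 179/106) = 4.8 servings → $6.48.
banana only: max(24/4, 179/13) = 13.77 servings → $4.13.
avocado + kale with both tight: 2.12 servings and 1.409 servings → $6.03.
avocado + banana: the both-tight solution has a negative serving — not a feasible corner.
kale + banana with both tight: 1.125 servings and 4.593 servings → $2.90.
Cheapest feasible corner: $2.90.

$2.90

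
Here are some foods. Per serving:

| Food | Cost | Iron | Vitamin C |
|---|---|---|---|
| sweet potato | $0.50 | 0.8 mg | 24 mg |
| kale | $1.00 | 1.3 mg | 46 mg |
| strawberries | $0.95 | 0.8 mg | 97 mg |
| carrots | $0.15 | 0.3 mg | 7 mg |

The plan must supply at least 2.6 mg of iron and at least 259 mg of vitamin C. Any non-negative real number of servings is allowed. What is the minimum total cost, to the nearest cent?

$2.69

With two linear requirements the optimum uses one or two foods; enumerate the corners.
sweet potato only: max(2.6/0.8, 259/24) = 10.79 servings → $5.40.
kale only: max(2.6/1.3, 259/46) = 5.63 servings → $5.63.
strawberries only: max(2.6/0.8, 259/97) = 3.25 servings → $3.09.
carrots only: max(2.6/0.3, 259/7) = 37 servings → $5.55.
sweet potato + kale with both targets exact would need a negative amount; discard.
sweet potato + strawberries with both tight: 0.7705 servings and 2.479 servings → $2.74.
sweet potato + carrots: the both-tight solution has a negative serving — not a feasible corner.
kale + strawberries with both tight: 0.5039 servings and 2.431 servings → $2.81.
kale + carrots: intersection lies outside the first quadrant.
strawberries + carrots with both tight: 2.532 servings and 1.915 servings → $2.69.
The minimum over all feasible corners is $2.69.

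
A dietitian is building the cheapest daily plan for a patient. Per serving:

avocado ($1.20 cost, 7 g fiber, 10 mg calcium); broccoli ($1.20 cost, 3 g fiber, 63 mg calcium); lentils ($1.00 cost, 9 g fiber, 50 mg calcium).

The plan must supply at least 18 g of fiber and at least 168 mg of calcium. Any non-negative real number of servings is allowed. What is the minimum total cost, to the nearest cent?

Check every corner: each single food scaled to meet both minima, and each pair solved so both constraints bind.
avocado only: max(18/7, 168/10) = 16.8 servings → $20.16.
broccoli only: max(18/3, 168/63) = 6 servings → $7.20.
lentils only: max(18/9, 168/50) = 3.36 servings → $3.36.
avocado + broccoli with both tight: 1.533 servings and 2.423 servings → $4.75.
avocado + lentils: intersection lies outside the first quadrant.
broccoli + lentils with both tight: 1.468 servings and 1.511 servings → $3.27.
The minimum over all feasible corners is $3.27.

$3.27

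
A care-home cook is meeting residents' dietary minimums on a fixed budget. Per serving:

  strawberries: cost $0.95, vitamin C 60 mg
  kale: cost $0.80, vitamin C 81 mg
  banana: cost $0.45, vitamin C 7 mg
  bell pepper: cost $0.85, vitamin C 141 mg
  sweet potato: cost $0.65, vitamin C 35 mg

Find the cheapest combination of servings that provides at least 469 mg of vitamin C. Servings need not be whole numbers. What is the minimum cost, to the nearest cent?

$2.83

Cost per mg of vitamin C: bell pepper $0.0060, kale $0.0099, strawberries $0.0158, sweet potato $0.0186, banana $0.0643.
With no serving limits, use only bell pepper: 469 mg / 141 mg = 3.326 servings × $0.85 = $2.83.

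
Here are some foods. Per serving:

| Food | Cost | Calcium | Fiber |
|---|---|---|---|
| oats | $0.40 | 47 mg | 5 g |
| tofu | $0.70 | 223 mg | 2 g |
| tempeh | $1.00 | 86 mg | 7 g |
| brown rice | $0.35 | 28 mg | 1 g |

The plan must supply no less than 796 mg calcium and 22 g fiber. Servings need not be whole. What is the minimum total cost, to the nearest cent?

oats only: max(796/47, 22/5) = 16.94 servings → $6.77.
tofu only: max(796/223, 22/2) = 11 servings → $7.70.
tempeh only: max(796/86, 22/7) = 9.256 servings → $9.26.
brown rice only: max(796/28, 22/1) = 28.43 servings → $9.95.
oats + tofu with both tight: 3.246 servings and 2.885 servings → $3.32.
oats + tempeh with both targets exact would need a negative amount; discard.
oats + brown rice with both targets exact would need a negative amount; discard.
tofu + tempeh with both tight: 2.649 servings and 2.386 servings → $4.24.
tofu + brown rice with both tight: 1.078 servings and 19.84 servings → $7.70.
tempeh + brown rice: the both-tight solution has a negative serving — not a feasible corner.
Cheapest feasible corner: $3.32.

$3.32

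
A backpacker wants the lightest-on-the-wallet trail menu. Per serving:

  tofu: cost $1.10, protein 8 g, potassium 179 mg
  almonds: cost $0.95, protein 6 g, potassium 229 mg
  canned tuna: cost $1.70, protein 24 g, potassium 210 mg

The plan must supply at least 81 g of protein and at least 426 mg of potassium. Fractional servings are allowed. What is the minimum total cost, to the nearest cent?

tofu only: max(81/8, 426/179) = 10.12 servings → $11.14.
almonds only: max(81/6, 426/229) = 13.5 servings → $12.82.
canned tuna only: max(81/24, 426/210) = 3.375 servings → $5.74.
tofu + almonds: the both-tight solution has a negative serving — not a feasible corner.
tofu + canned tuna with both targets exact would need a negative amount; discard.
almonds + canned tuna: intersection lies outside the first quadrant.
The minimum over all feasible corners is $5.74.

$5.74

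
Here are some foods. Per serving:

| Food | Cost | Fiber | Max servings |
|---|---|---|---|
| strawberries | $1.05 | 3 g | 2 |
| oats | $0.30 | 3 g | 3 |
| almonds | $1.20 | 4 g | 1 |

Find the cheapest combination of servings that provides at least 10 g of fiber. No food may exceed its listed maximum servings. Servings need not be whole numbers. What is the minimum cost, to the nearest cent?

$1.20

Cost per g of fiber: oats $0.1000, almonds $0.3000, strawberries $0.3500.
Take 3 servings of oats: +9.0 g fiber for $0.90 (total $0.90, still need 1.0 g).
Take 0.25 servings of almonds: +1.0 g fiber for $0.30 (total $1.20, still need 0.0 g).
Filling from the cheapest source first is optimal under one linear minimum: $1.20.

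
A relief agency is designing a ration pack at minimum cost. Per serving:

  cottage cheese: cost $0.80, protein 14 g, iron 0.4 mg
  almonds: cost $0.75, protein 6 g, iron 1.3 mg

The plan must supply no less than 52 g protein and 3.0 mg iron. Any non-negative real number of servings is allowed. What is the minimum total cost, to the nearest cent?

$3.52

At the optimum either one food covers both requirements or two foods hit both targets exactly; no other combination can be cheaper.
cottage cheese only: max(52/14, 3.0/0.4) = 7.5 servings → $6.00.
almonds only: max(52/6, 3.0/1.3) = 8.667 servings → $6.50.
cottage cheese + almonds with both tight: 3.139 servings and 1.342 servings → $3.52.
So the least-cost plan costs $3.52.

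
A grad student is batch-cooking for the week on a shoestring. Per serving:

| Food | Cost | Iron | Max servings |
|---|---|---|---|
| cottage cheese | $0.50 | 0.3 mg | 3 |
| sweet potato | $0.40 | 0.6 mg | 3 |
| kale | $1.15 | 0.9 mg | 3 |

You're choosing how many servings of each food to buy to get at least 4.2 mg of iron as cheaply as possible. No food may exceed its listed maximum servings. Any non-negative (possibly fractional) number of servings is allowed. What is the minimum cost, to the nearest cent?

$4.27

Cost per mg of iron: sweet potato $0.6667, kale $1.2778, cottage cheese $1.6667.
Take 3 servings of sweet potato: +1.8 mg iron for $1.20 (total $1.20, still need 2.4 mg).
Take 2.667 servings of kale: +2.4 mg iron for $3.07 (total $4.27, still need 0.0 mg).
Greedy by cheapest-per-mg is optimal for a single linear constraint, so the minimum cost is $4.27.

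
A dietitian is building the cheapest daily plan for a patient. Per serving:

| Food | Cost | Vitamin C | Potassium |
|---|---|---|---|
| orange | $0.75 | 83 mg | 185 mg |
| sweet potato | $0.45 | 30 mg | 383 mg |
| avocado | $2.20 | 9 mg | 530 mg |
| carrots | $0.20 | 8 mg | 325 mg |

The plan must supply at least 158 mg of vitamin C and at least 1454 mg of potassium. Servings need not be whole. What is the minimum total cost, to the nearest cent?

$1.89

Check every corner: each single food scaled to meet both minima, and each pair solved so both constraints bind.
orange only: max(158/83, 1454/185) = 7.859 servings → $5.89.
sweet potato only: max(158/30, 1454/383) = 5.267 servings → $2.37.
avocado only: max(158/9, 1454/530) = 17.56 servings → $38.62.
carrots only: max(158/8, 1454/325) = 19.75 servings → $3.95.
orange + sweet potato with both tight: 0.6439 servings and 3.485 servings → $2.05.
orange + avocado with both tight: 1.669 servings and 2.161 servings → $6.01.
orange + carrots with both tight: 1.558 servings and 3.587 servings → $1.89.
sweet potato + avocado with both targets exact would need a negative amount; discard.
sweet potato + carrots with both targets exact would need a negative amount; discard.
avocado + carrots: intersection lies outside the first quadrant.
So the least-cost plan costs $1.89.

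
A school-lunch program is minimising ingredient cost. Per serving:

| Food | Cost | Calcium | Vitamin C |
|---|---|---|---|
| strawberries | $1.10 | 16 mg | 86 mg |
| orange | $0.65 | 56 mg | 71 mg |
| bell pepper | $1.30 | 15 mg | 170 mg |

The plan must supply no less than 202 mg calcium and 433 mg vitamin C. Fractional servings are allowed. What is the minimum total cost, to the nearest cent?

Two binding constraints pin down two serving amounts, so the optimal mix uses at most two foods. The candidates are each food alone (scaled to the tighter of calcium/vitamin C) and each pair with both constraints tight.
strawberries only: max(202/16, 433/86) = 12.62 servings → $13.89.
orange only: max(202/56, 433/71) = 6.099 servings → $3.96.
bell pepper only: max(202/15, 433/170) = 13.47 servings → $17.51.
strawberries + orange with both tight: 2.692 servings and 2.838 servings → $4.81.
strawberries + bell pepper: intersection lies outside the first quadrant.
orange + bell pepper with both tight: 3.293 servings and 1.172 servings → $3.66.
The minimum over all feasible corners is $3.66.

$3.66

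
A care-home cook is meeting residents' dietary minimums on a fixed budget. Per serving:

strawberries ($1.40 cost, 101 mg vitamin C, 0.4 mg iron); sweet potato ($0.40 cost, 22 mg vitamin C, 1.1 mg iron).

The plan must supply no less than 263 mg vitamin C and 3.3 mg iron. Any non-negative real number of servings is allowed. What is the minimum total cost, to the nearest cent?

$3.86

Two binding constraints pin down two serving amounts, so the optimal mix uses at most two foods. The candidates are each food alone (scaled to the tighter of vitamin C/iron) and each pair with both constraints tight.
strawberries only: max(263/101, 3.3/0.4) = 8.25 servings → $11.55.
sweet potato only: max(263/22, 3.3/1.1) = 11.95 servings → $4.78.
strawberries + sweet potato with both tight: 2.118 servings and 2.23 servings → $3.86.
Cheapest feasible corner: $3.86.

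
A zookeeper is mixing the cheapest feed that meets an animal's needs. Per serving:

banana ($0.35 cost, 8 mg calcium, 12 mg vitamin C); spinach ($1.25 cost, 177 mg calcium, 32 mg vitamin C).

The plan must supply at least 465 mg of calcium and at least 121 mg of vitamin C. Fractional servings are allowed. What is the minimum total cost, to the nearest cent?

Compare the cost at each extreme point of the feasible region.
banana only: max(465/8, 121/12) = 58.12 servings → $20.34.
spinach only: max(465/177, 121/32) = 3.781 servings → $4.73.
banana + spinach with both tight: 3.499 servings and 2.469 servings → $4.31.
So the least-cost plan costs $4.31.

$4.31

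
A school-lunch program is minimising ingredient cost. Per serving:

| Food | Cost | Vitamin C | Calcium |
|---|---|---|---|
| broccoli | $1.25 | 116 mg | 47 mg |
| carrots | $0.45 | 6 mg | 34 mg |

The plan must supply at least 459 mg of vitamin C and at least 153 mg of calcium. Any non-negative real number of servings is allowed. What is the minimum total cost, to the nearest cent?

With two linear requirements the optimum uses one or two foods; enumerate the corners.
broccoli only: max(459/116, 153/47) = 3.957 servings → $4.95.
carrots only: max(459/6, 153/34) = 76.5 servings → $34.42.
broccoli + carrots: intersection lies outside the first quadrant.
So the least-cost plan costs $4.95.

$4.95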